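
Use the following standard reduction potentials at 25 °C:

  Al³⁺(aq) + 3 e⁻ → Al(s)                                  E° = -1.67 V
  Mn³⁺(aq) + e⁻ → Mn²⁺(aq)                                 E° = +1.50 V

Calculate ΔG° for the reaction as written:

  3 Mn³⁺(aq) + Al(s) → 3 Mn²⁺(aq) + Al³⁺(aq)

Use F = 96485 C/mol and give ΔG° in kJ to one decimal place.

-917.6 kJ

As written, Mn³⁺/Mn²⁺ is reduced (cathode) and Al³⁺/Al is oxidised (anode), so E°cell = (+1.50) − (-1.67) = +3.17 V.
Balancing electrons gives n = 3.
ΔG° = −nFE° = −(3)(96485)(+3.17) = -917,572 J = -917.6 kJ.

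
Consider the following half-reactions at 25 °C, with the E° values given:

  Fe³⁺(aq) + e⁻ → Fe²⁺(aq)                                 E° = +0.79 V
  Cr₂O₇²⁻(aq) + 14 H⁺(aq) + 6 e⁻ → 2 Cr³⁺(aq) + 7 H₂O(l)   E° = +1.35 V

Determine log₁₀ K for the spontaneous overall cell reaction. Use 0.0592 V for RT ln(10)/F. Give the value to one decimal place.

56.8

Cathode: Cr₂O₇²⁻/Cr³⁺; anode: Fe³⁺/Fe²⁺. E°cell = +0.56 V, n = 6.
log K = nE°cell / 0.0592 = (6)(+0.56) / 0.0592 = 56.8.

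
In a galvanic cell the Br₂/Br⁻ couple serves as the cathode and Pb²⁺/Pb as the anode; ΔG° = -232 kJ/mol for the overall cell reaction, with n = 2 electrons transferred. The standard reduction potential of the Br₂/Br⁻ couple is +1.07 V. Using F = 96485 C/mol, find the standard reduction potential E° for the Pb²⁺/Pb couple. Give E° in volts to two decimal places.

E°cell = −ΔG°/(nF) = −(-232×10³)/((2)(96485)) = +1.202 V.
Since Br₂/Br⁻ is the cathode and Pb²⁺/Pb the anode, E°cell = E°(Br₂/Br⁻) − E°(Pb²⁺/Pb).
So E°(Pb²⁺/Pb) = E°(Br₂/Br⁻) − E°cell = (+1.07) − (+1.202) = -0.13 V.

-0.13 V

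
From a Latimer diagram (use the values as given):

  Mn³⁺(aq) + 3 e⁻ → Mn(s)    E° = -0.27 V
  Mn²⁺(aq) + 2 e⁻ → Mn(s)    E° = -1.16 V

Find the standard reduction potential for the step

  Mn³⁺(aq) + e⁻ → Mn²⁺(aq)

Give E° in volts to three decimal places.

Sequential free energies add, so n₃E°₃ = n₁E°₁ + n₂E°₂.
With n₃ = 3, and the known step contributing 2×(-1.16) V, the unknown satisfies 1·E° = 3×(-0.27) − 2×(-1.16) = +1.510.
E° = +1.510 / 1 = +1.510 V.

+1.510 V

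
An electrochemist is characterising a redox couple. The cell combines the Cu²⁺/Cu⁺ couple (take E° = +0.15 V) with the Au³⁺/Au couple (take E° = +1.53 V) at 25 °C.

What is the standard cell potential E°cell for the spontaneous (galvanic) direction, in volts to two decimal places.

+1.38 V

The Au³⁺/Au couple has the higher reduction potential, so it is the cathode; Cu²⁺/Cu⁺ is oxidised at the anode.
E°cell = E°(cathode) − E°(anode) = (+1.53) − (+0.15) = +1.38 V.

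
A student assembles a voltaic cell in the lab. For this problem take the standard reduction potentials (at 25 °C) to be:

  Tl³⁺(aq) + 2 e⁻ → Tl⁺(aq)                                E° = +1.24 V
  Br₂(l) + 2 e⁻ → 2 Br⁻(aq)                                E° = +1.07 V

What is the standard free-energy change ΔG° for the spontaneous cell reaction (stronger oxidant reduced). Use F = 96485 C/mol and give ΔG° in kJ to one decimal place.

-32.8 kJ

Tl³⁺/Tl⁺ (E° = +1.24 V) is the cathode; Br₂/Br⁻ (E° = +1.07 V) is the anode, so E°cell = +0.17 V.
Balancing electrons gives n = 2 (lcm of 2 and 2).
ΔG° = −nFE° = −(2)(96485)(+0.17) = -32,805 J = -32.8 kJ.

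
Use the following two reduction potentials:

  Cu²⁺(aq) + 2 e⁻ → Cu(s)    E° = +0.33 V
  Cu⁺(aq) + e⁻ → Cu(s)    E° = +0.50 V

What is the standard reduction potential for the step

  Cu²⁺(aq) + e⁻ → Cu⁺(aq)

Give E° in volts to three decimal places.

+0.160 V

Sequential free energies add, so n₃E°₃ = n₁E°₁ + n₂E°₂.
With n₃ = 2, and the known step contributing 1×(+0.50) V, the unknown satisfies 1·E° = 2×(+0.33) − 1×(+0.50) = +0.160.
E° = +0.160 / 1 = +0.160 V.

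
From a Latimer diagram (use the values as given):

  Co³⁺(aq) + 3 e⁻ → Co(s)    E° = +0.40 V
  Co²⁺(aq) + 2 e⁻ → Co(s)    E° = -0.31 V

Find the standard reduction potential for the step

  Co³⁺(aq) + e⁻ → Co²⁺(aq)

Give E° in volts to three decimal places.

Sequential free energies add, so n₃E°₃ = n₁E°₁ + n₂E°₂.
With n₃ = 3, and the known step contributing 2×(-0.31) V, the unknown satisfies 1·E° = 3×(+0.40) − 2×(-0.31) = +1.820.
E° = +1.820 / 1 = +1.820 V.

+1.820 V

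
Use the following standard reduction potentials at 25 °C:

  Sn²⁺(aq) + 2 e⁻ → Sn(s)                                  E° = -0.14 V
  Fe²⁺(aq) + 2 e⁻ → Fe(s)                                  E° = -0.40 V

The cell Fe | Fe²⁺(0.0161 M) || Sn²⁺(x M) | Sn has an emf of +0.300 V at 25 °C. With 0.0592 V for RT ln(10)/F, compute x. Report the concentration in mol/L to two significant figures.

Sn²⁺/Sn is the cathode, Fe²⁺/Fe the anode: E°cell = +0.26 V, n = 2.
Overall reaction: Sn²⁺(aq) + Fe(s) → Sn(s) + Fe²⁺(aq); Q = [Fe²⁺]^1/[Sn²⁺]^1.
From E = E° − (0.0592/n) log Q: log Q = (E° − E)·n/0.0592 = (+0.26 − (+0.300))·2/0.0592 = -1.3514.
So 1·log[Sn²⁺] = 1·log(0.0161) − log Q = -1.7932 − (-1.3514) = -0.4418; [Sn²⁺] = 10^(-0.4418) ≈ 0.36 M.

0.36 M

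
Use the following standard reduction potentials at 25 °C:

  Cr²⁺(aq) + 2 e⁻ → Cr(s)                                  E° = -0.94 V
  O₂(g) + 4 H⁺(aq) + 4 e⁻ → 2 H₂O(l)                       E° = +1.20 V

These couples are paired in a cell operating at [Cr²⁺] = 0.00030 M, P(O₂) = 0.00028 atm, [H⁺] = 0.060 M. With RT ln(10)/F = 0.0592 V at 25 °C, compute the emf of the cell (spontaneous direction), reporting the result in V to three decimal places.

O₂/H₂O is the cathode (higher E°), Cr²⁺/Cr the anode: E°cell = +1.20 − (-0.94) = +2.14 V, n = 4.
Overall: O₂(g) + 4 H⁺(aq) + 2 Cr(s) → 2 H₂O(l) + 2 Cr²⁺(aq)
Q = [Cr²⁺]^2 / (P(O₂)·[H⁺]^4); log Q = 1.394.
E = E° − (0.0592/n) log Q = +2.14 − (0.0592/4)(1.394) = +2.119 V.

+2.119 V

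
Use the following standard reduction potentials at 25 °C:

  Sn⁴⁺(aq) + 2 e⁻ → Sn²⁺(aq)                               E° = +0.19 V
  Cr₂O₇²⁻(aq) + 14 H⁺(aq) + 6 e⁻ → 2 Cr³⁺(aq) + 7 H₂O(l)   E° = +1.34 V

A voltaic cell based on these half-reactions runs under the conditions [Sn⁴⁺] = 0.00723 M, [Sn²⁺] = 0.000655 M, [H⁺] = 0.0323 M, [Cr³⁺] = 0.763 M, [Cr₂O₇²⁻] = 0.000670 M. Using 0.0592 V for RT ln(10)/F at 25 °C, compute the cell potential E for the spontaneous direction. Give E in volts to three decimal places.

+0.884 V

Cr₂O₇²⁻/Cr³⁺ is the cathode (higher E°), Sn⁴⁺/Sn²⁺ the anode: E°cell = +1.34 − (+0.19) = +1.15 V, n = 6.
Overall: Cr₂O₇²⁻(aq) + 14 H⁺(aq) + 3 Sn²⁺(aq) → 2 Cr³⁺(aq) + 7 H₂O(l) + 3 Sn⁴⁺(aq)
Q = [Cr³⁺]^2·[Sn⁴⁺]^3 / ([Cr₂O₇²⁻]·[H⁺]^14·[Sn²⁺]^3); log Q = 26.939.
E = E° − (0.0592/n) log Q = +1.15 − (0.0592/6)(26.939) = +0.884 V.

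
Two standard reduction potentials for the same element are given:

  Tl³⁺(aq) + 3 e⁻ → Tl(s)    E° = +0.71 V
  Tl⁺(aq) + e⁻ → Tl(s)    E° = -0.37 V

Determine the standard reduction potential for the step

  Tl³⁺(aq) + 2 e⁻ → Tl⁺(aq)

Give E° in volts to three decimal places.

+1.250 V

Sequential free energies add, so n₃E°₃ = n₁E°₁ + n₂E°₂.
With n₃ = 3, and the known step contributing 1×(-0.37) V, the unknown satisfies 2·E° = 3×(+0.71) − 1×(-0.37) = +2.500.
E° = +2.500 / 2 = +1.250 V.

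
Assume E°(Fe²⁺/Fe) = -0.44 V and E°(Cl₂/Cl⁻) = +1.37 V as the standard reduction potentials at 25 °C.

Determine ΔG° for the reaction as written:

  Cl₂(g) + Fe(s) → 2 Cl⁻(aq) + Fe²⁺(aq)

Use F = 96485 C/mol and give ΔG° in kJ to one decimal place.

As written, Cl₂/Cl⁻ is reduced (cathode) and Fe²⁺/Fe is oxidised (anode), so E°cell = (+1.37) − (-0.44) = +1.81 V.
Balancing electrons gives n = 2.
ΔG° = −nFE° = −(2)(96485)(+1.81) = -349,276 J = -349.3 kJ.

-349.3 kJ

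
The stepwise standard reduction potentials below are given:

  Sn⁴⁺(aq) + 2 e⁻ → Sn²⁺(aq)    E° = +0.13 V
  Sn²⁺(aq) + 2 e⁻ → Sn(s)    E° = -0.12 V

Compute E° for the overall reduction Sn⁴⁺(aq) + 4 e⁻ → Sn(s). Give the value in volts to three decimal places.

Standard free energies of sequential steps add: ΔG°₃ = ΔG°₁ + ΔG°₂, so n₃E°₃ = n₁E°₁ + n₂E°₂.
E°₃ = (2×+0.13 + 2×-0.12) / 4 = (+0.020) / 4 = +0.005 V.

+0.005 V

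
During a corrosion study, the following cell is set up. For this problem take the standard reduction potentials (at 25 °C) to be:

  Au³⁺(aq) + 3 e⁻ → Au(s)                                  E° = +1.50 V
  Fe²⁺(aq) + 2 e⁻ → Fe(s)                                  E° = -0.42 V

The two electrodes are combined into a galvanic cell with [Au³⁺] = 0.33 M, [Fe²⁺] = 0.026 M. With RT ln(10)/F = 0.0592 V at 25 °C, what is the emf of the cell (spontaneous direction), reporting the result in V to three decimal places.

Au³⁺/Au is the cathode (higher E°), Fe²⁺/Fe the anode: E°cell = +1.50 − (-0.42) = +1.92 V, n = 6.
Overall: 2 Au³⁺(aq) + 3 Fe(s) → 2 Au(s) + 3 Fe²⁺(aq)
Q = [Fe²⁺]^3 / ([Au³⁺]^2); log Q = -3.792.
E = E° − (0.0592/n) log Q = +1.92 − (0.0592/6)(-3.792) = +1.957 V.

+1.957 V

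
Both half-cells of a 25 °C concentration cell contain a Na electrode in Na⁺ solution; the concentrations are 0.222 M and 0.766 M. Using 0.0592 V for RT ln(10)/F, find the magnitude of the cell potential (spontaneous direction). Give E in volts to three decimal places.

For a concentration cell E°cell = 0. The 0.766 M side is the cathode (reduction is favoured where [Na⁺] is higher).
With n = 1, E = −(0.0592/1) log([Na⁺]ₐₙ/[Na⁺]꜀ₐₜ) = −(0.0592/1) log(0.222/0.766) = −(0.0592/1)(-0.538) = +0.032 V.

+0.032 V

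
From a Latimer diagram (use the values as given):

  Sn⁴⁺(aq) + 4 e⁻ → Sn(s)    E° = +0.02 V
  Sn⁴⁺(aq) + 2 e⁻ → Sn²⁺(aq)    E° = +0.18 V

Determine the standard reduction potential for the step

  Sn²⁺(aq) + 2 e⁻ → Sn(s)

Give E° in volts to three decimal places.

-0.140 V

Sequential free energies add, so n₃E°₃ = n₁E°₁ + n₂E°₂.
With n₃ = 4, and the known step contributing 2×(+0.18) V, the unknown satisfies 2·E° = 4×(+0.02) − 2×(+0.18) = -0.280.
E° = -0.280 / 2 = -0.140 V.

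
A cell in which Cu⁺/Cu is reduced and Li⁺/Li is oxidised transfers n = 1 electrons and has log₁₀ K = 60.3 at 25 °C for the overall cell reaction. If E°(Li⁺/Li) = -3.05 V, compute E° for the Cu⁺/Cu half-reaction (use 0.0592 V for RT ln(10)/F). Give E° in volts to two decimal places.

+0.52 V

E°cell = (0.0592/n)·log K = (0.0592/1)(60.3) = +3.570 V.
Since Cu⁺/Cu is the cathode and Li⁺/Li the anode, E°cell = E°(Cu⁺/Cu) − E°(Li⁺/Li).
So E°(Cu⁺/Cu) = E°cell + E°(Li⁺/Li) = +3.570 + (-3.05) = +0.52 V.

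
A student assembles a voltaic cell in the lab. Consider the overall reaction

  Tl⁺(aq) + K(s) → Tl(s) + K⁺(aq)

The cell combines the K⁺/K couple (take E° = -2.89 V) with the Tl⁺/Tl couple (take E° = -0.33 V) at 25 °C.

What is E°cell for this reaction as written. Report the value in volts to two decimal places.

The Tl⁺/Tl couple has the higher reduction potential, so it is the cathode; K⁺/K is oxidised at the anode.
E°cell = E°(cathode) − E°(anode) = (-0.33) − (-2.89) = +2.56 V.
Since E°cell > 0, the reaction is spontaneous under standard conditions.

+2.56 V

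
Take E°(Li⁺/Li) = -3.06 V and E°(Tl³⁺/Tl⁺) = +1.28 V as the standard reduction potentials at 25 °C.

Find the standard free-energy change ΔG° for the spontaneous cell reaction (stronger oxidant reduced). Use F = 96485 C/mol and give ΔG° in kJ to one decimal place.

Tl³⁺/Tl⁺ (E° = +1.28 V) is the cathode; Li⁺/Li (E° = -3.06 V) is the anode, so E°cell = +4.34 V.
Balancing electrons gives n = 2 (lcm of 2 and 1).
ΔG° = −nFE° = −(2)(96485)(+4.34) = -837,490 J = -837.5 kJ.

-837.5 kJ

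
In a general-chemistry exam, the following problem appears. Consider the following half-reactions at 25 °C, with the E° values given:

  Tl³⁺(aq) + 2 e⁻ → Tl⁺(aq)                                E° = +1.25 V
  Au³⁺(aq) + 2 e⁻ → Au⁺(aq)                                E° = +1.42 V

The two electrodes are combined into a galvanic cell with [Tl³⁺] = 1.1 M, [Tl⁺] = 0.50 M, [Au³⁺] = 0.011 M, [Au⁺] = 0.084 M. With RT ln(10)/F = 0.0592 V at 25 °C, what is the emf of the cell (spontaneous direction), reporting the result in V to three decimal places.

+0.134 V

Au³⁺/Au⁺ is the cathode (higher E°), Tl³⁺/Tl⁺ the anode: E°cell = +1.42 − (+1.25) = +0.17 V, n = 2.
Overall: Au³⁺(aq) + Tl⁺(aq) → Au⁺(aq) + Tl³⁺(aq)
Q = [Au⁺]·[Tl³⁺] / ([Au³⁺]·[Tl⁺]); log Q = 1.225.
E = E° − (0.0592/n) log Q = +0.17 − (0.0592/2)(1.225) = +0.134 V.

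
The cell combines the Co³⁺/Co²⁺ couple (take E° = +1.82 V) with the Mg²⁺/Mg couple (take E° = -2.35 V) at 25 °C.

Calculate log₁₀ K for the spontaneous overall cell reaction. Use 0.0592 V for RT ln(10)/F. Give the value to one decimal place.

Cathode: Co³⁺/Co²⁺; anode: Mg²⁺/Mg. E°cell = +4.17 V, n = 2.
log K = nE°cell / 0.0592 = (2)(+4.17) / 0.0592 = 140.9.

140.9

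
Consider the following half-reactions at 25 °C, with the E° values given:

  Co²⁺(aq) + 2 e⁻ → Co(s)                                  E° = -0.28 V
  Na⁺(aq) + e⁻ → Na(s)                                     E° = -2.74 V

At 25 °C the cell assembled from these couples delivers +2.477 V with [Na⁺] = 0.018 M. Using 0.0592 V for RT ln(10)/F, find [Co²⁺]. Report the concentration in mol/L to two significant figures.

0.0012 M

Co²⁺/Co is the cathode, Na⁺/Na the anode: E°cell = +2.46 V, n = 2.
Overall reaction: Co²⁺(aq) + 2 Na(s) → Co(s) + 2 Na⁺(aq); Q = [Na⁺]^2/[Co²⁺]^1.
From E = E° − (0.0592/n) log Q: log Q = (E° − E)·n/0.0592 = (+2.46 − (+2.477))·2/0.0592 = -0.5743.
So 1·log[Co²⁺] = 2·log(0.018) − log Q = -3.4895 − (-0.5743) = -2.9152; [Co²⁺] = 10^(-2.9152) ≈ 0.0012 M.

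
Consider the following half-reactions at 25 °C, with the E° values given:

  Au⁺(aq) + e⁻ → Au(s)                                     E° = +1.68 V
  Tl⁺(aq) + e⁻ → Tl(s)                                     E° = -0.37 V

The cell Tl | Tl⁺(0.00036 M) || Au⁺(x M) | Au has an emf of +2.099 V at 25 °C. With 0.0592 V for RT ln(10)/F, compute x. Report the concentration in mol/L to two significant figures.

0.0024 M

Au⁺/Au is the cathode, Tl⁺/Tl the anode: E°cell = +2.05 V, n = 1.
Overall reaction: Au⁺(aq) + Tl(s) → Au(s) + Tl⁺(aq); Q = [Tl⁺]^1/[Au⁺]^1.
From E = E° − (0.0592/n) log Q: log Q = (E° − E)·n/0.0592 = (+2.05 − (+2.099))·1/0.0592 = -0.8277.
So 1·log[Au⁺] = 1·log(0.00036) − log Q = -3.4437 − (-0.8277) = -2.6160; [Au⁺] = 10^(-2.6160) ≈ 0.0024 M.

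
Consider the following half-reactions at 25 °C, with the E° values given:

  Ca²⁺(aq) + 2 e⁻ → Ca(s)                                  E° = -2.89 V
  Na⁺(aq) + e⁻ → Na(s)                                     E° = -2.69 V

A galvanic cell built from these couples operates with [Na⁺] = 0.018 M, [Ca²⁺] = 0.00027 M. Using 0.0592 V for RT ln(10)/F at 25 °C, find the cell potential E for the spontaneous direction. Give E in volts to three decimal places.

+0.202 V

Na⁺/Na is the cathode (higher E°), Ca²⁺/Ca the anode: E°cell = -2.69 − (-2.89) = +0.20 V, n = 2.
Overall: 2 Na⁺(aq) + Ca(s) → 2 Na(s) + Ca²⁺(aq)
Q = [Ca²⁺] / ([Na⁺]^2); log Q = -0.079.
E = E° − (0.0592/n) log Q = +0.20 − (0.0592/2)(-0.079) = +0.202 V.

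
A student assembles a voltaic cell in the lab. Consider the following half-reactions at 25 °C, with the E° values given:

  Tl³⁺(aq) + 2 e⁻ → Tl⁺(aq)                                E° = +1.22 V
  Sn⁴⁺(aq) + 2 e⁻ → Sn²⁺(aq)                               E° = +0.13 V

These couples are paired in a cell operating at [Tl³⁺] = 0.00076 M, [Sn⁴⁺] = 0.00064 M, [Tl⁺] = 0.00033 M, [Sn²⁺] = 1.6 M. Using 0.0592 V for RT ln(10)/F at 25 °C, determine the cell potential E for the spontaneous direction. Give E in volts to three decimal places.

+1.201 V

Tl³⁺/Tl⁺ is the cathode (higher E°), Sn⁴⁺/Sn²⁺ the anode: E°cell = +1.22 − (+0.13) = +1.09 V, n = 2.
Overall: Tl³⁺(aq) + Sn²⁺(aq) → Tl⁺(aq) + Sn⁴⁺(aq)
Q = [Tl⁺]·[Sn⁴⁺] / ([Tl³⁺]·[Sn²⁺]); log Q = -3.760.
E = E° − (0.0592/n) log Q = +1.09 − (0.0592/2)(-3.760) = +1.201 V.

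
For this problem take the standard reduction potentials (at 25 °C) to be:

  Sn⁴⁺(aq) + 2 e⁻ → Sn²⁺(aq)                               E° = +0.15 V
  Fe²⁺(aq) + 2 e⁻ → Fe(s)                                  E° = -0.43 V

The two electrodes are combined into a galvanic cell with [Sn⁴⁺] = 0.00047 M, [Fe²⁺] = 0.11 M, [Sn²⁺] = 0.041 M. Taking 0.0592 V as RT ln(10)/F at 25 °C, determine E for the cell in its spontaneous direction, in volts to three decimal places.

+0.551 V

Sn⁴⁺/Sn²⁺ is the cathode (higher E°), Fe²⁺/Fe the anode: E°cell = +0.15 − (-0.43) = +0.58 V, n = 2.
Overall: Sn⁴⁺(aq) + Fe(s) → Sn²⁺(aq) + Fe²⁺(aq)
Q = [Sn²⁺]·[Fe²⁺] / ([Sn⁴⁺]); log Q = 0.982.
E = E° − (0.0592/n) log Q = +0.58 − (0.0592/2)(0.982) = +0.551 V.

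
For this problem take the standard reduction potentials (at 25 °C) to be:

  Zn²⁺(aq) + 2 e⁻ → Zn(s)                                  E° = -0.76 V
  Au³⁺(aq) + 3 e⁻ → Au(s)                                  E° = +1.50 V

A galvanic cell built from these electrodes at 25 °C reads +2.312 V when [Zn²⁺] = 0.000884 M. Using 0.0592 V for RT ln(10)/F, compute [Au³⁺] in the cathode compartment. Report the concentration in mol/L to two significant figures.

0.011 M

Au³⁺/Au is the cathode, Zn²⁺/Zn the anode: E°cell = +2.26 V, n = 6.
Overall reaction: 2 Au³⁺(aq) + 3 Zn(s) → 2 Au(s) + 3 Zn²⁺(aq); Q = [Zn²⁺]^3/[Au³⁺]^2.
From E = E° − (0.0592/n) log Q: log Q = (E° − E)·n/0.0592 = (+2.26 − (+2.312))·6/0.0592 = -5.2703.
So 2·log[Au³⁺] = 3·log(0.000884) − log Q = -9.1606 − (-5.2703) = -3.8903; log[Au³⁺] = -3.8903 / 2 = -1.9451; [Au³⁺] = 10^(-1.9451) ≈ 0.011 M.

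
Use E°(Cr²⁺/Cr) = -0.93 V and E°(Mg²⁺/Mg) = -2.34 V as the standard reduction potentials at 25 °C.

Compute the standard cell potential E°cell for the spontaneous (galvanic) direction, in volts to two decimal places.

The Cr²⁺/Cr couple has the higher reduction potential, so it is the cathode; Mg²⁺/Mg is oxidised at the anode.
E°cell = E°(cathode) − E°(anode) = (-0.93) − (-2.34) = +1.41 V.

+1.41 V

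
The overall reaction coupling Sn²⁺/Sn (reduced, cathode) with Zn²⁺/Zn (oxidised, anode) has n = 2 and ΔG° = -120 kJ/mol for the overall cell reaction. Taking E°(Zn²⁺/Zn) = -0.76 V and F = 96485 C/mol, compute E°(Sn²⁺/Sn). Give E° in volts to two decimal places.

E°cell = −ΔG°/(nF) = −(-120×10³)/((2)(96485)) = +0.622 V.
Since Sn²⁺/Sn is the cathode and Zn²⁺/Zn the anode, E°cell = E°(Sn²⁺/Sn) − E°(Zn²⁺/Zn).
So E°(Sn²⁺/Sn) = E°cell + E°(Zn²⁺/Zn) = +0.622 + (-0.76) = -0.14 V.

-0.14 V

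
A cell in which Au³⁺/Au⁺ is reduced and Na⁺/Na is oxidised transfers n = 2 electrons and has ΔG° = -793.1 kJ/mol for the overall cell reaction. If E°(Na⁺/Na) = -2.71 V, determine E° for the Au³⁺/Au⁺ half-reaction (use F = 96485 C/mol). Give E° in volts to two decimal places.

E°cell = −ΔG°/(nF) = −(-793.1×10³)/((2)(96485)) = +4.110 V.
Since Au³⁺/Au⁺ is the cathode and Na⁺/Na the anode, E°cell = E°(Au³⁺/Au⁺) − E°(Na⁺/Na).
So E°(Au³⁺/Au⁺) = E°cell + E°(Na⁺/Na) = +4.110 + (-2.71) = +1.40 V.

+1.40 V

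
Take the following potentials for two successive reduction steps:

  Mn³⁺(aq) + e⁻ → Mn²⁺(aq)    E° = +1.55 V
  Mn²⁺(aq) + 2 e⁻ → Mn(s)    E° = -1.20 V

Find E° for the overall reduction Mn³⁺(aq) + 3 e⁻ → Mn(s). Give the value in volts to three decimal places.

-0.283 V

Since ΔG° = −nFE° is additive over sequential reductions, n₃E°₃ = n₁E°₁ + n₂E°₂.
E°₃ = (1×+1.55 + 2×-1.20) / 3 = (-0.850) / 3 = -0.283 V.
Simply averaging or adding the two E° values would be wrong; the electron-weighted sum is required.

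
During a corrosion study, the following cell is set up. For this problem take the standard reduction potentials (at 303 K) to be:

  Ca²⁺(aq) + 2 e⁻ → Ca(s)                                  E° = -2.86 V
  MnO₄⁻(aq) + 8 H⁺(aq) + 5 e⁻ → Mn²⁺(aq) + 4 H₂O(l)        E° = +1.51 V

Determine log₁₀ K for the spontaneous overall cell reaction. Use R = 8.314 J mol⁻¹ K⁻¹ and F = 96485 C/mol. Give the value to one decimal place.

726.9

Cathode: MnO₄⁻/Mn²⁺; anode: Ca²⁺/Ca. E°cell = (+1.51) − (-2.86) = +4.37 V, with n = 10.
ΔG° = −nFE° = −RT ln K, so ln K = nFE°/(RT) = (10)(96485)(+4.37) / ((8.314)(303)) = 1673.742.
log₁₀ K = 1673.742 / ln 10 = 726.9.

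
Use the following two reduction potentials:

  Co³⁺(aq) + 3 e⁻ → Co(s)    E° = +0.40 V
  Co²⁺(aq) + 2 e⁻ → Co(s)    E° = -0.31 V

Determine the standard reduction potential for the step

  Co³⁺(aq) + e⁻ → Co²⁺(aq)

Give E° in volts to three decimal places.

+1.820 V

Sequential free energies add, so n₃E°₃ = n₁E°₁ + n₂E°₂.
With n₃ = 3, and the known step contributing 2×(-0.31) V, the unknown satisfies 1·E° = 3×(+0.40) − 2×(-0.31) = +1.820.
E° = +1.820 / 1 = +1.820 V.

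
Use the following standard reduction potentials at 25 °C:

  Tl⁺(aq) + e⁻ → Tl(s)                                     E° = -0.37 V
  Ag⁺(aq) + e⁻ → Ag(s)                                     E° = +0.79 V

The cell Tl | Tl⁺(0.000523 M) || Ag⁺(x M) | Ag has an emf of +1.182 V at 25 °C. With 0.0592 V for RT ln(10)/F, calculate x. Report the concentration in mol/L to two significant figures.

0.0012 M

Ag⁺/Ag is the cathode, Tl⁺/Tl the anode: E°cell = +1.16 V, n = 1.
Overall reaction: Ag⁺(aq) + Tl(s) → Ag(s) + Tl⁺(aq); Q = [Tl⁺]^1/[Ag⁺]^1.
From E = E° − (0.0592/n) log Q: log Q = (E° − E)·n/0.0592 = (+1.16 − (+1.182))·1/0.0592 = -0.3716.
So 1·log[Ag⁺] = 1·log(0.000523) − log Q = -3.2815 − (-0.3716) = -2.9099; [Ag⁺] = 10^(-2.9099) ≈ 0.0012 M.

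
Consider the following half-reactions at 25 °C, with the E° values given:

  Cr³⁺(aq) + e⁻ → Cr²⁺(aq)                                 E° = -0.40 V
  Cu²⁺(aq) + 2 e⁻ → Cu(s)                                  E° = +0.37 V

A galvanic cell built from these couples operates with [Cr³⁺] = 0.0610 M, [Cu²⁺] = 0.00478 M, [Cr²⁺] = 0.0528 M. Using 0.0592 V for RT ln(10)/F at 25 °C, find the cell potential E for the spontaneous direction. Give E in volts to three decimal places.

+0.698 V

Cu²⁺/Cu is the cathode (higher E°), Cr³⁺/Cr²⁺ the anode: E°cell = +0.37 − (-0.40) = +0.77 V, n = 2.
Overall: Cu²⁺(aq) + 2 Cr²⁺(aq) → Cu(s) + 2 Cr³⁺(aq)
Q = [Cr³⁺]^2 / ([Cu²⁺]·[Cr²⁺]^2); log Q = 2.446.
E = E° − (0.0592/n) log Q = +0.77 − (0.0592/2)(2.446) = +0.698 V.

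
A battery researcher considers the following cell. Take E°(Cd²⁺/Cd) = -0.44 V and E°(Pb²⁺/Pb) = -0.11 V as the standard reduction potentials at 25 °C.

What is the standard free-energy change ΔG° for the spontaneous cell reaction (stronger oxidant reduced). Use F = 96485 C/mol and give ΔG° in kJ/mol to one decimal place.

Pb²⁺/Pb (E° = -0.11 V) is the cathode; Cd²⁺/Cd (E° = -0.44 V) is the anode, so E°cell = +0.33 V.
Balancing electrons gives n = 2 (lcm of 2 and 2).
ΔG° = −nFE° = −(2)(96485)(+0.33) = -63,680 J = -63.7 kJ/mol.

-63.7 kJ/mol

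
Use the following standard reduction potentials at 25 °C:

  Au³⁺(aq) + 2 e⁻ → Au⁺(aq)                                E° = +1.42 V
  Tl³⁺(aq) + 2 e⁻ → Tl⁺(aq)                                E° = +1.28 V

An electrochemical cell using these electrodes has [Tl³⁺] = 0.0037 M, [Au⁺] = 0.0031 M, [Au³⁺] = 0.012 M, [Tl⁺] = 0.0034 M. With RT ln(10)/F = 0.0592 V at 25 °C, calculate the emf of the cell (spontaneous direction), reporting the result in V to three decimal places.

+0.156 V

Au³⁺/Au⁺ is the cathode (higher E°), Tl³⁺/Tl⁺ the anode: E°cell = +1.42 − (+1.28) = +0.14 V, n = 2.
Overall: Au³⁺(aq) + Tl⁺(aq) → Au⁺(aq) + Tl³⁺(aq)
Q = [Au⁺]·[Tl³⁺] / ([Au³⁺]·[Tl⁺]); log Q = -0.551.
E = E° − (0.0592/n) log Q = +0.14 − (0.0592/2)(-0.551) = +0.156 V.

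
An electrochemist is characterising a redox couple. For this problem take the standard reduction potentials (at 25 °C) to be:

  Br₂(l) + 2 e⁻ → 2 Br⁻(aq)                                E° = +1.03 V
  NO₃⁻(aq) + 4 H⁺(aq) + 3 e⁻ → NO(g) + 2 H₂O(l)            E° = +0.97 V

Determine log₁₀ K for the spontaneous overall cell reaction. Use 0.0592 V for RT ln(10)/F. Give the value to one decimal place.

6.1

Cathode: Br₂/Br⁻; anode: NO₃⁻/NO. E°cell = +0.06 V, n = 6.
log K = nE°cell / 0.0592 = (6)(+0.06) / 0.0592 = 6.1.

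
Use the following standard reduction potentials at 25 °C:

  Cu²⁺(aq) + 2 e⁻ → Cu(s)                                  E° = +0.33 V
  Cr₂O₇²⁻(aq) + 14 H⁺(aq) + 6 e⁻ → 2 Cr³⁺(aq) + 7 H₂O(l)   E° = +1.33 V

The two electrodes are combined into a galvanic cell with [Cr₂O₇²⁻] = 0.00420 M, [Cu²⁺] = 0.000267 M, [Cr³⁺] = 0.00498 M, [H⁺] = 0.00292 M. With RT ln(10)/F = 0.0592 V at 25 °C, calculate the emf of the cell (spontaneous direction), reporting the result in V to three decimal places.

Cr₂O₇²⁻/Cr³⁺ is the cathode (higher E°), Cu²⁺/Cu the anode: E°cell = +1.33 − (+0.33) = +1.00 V, n = 6.
Overall: Cr₂O₇²⁻(aq) + 14 H⁺(aq) + 3 Cu(s) → 2 Cr³⁺(aq) + 7 H₂O(l) + 3 Cu²⁺(aq)
Q = [Cr³⁺]^2·[Cu²⁺]^3 / ([Cr₂O₇²⁻]·[H⁺]^14); log Q = 22.535.
E = E° − (0.0592/n) log Q = +1.00 − (0.0592/6)(22.535) = +0.778 V.

+0.778 V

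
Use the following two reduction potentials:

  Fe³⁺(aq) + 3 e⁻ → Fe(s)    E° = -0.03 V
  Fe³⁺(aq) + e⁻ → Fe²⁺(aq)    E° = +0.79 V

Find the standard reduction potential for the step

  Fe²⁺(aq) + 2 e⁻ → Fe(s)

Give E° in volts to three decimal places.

Sequential free energies add, so n₃E°₃ = n₁E°₁ + n₂E°₂.
With n₃ = 3, and the known step contributing 1×(+0.79) V, the unknown satisfies 2·E° = 3×(-0.03) − 1×(+0.79) = -0.880.
E° = -0.880 / 2 = -0.440 V.

-0.440 V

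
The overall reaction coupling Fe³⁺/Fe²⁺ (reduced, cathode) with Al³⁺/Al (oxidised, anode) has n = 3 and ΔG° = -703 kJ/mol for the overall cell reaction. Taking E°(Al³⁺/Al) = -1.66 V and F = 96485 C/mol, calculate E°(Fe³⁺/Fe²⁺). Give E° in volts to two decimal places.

E°cell = −ΔG°/(nF) = −(-703×10³)/((3)(96485)) = +2.429 V.
Since Fe³⁺/Fe²⁺ is the cathode and Al³⁺/Al the anode, E°cell = E°(Fe³⁺/Fe²⁺) − E°(Al³⁺/Al).
So E°(Fe³⁺/Fe²⁺) = E°cell + E°(Al³⁺/Al) = +2.429 + (-1.66) = +0.77 V.

+0.77 V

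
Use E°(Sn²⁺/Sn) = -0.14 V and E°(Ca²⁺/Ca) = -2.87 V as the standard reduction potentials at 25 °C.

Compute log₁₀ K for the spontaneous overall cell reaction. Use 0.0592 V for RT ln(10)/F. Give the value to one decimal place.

92.2

Cathode: Sn²⁺/Sn; anode: Ca²⁺/Ca. E°cell = +2.73 V, n = 2.
log K = nE°cell / 0.0592 = (2)(+2.73) / 0.0592 = 92.2.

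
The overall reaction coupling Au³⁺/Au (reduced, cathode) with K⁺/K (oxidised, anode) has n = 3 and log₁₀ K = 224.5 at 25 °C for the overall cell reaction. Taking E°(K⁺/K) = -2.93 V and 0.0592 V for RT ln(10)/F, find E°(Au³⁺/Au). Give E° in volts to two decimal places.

+1.50 V

E°cell = (0.0592/n)·log K = (0.0592/3)(224.5) = +4.430 V.
Since Au³⁺/Au is the cathode and K⁺/K the anode, E°cell = E°(Au³⁺/Au) − E°(K⁺/K).
So E°(Au³⁺/Au) = E°cell + E°(K⁺/K) = +4.430 + (-2.93) = +1.50 V.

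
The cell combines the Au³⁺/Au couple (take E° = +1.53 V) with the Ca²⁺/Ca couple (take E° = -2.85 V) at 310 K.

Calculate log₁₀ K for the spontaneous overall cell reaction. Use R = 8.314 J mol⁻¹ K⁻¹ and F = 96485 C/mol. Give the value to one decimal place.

427.3

Cathode: Au³⁺/Au; anode: Ca²⁺/Ca. E°cell = (+1.53) − (-2.85) = +4.38 V, with n = 6.
ΔG° = −nFE° = −RT ln K, so ln K = nFE°/(RT) = (6)(96485)(+4.38) / ((8.314)(310)) = 983.815.
log₁₀ K = 983.815 / ln 10 = 427.3.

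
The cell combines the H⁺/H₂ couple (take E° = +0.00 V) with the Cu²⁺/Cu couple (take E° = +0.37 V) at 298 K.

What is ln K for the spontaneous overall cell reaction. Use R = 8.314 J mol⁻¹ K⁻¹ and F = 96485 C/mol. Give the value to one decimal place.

28.8

Cathode: Cu²⁺/Cu; anode: H⁺/H₂. E°cell = (+0.37) − (+0.00) = +0.37 V, with n = 2.
ΔG° = −nFE° = −RT ln K, so ln K = nFE°/(RT) = (2)(96485)(+0.37) / ((8.314)(298)) = 28.818.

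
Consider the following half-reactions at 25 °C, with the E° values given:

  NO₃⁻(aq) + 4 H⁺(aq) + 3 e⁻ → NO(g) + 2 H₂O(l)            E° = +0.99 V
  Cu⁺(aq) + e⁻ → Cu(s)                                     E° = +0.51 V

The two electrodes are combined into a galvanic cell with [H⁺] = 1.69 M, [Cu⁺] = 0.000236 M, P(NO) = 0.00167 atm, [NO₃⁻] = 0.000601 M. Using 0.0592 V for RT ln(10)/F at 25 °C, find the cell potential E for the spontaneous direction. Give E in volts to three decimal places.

+0.704 V

NO₃⁻/NO is the cathode (higher E°), Cu⁺/Cu the anode: E°cell = +0.99 − (+0.51) = +0.48 V, n = 3.
Overall: NO₃⁻(aq) + 4 H⁺(aq) + 3 Cu(s) → NO(g) + 2 H₂O(l) + 3 Cu⁺(aq)
Q = P(NO)·[Cu⁺]^3 / ([NO₃⁻]·[H⁺]^4); log Q = -11.349.
E = E° − (0.0592/n) log Q = +0.48 − (0.0592/3)(-11.349) = +0.704 V.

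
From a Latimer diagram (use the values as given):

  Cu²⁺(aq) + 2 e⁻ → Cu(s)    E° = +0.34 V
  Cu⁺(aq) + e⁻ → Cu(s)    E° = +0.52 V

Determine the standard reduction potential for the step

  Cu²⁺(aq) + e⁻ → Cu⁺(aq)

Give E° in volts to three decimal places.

+0.160 V

Sequential free energies add, so n₃E°₃ = n₁E°₁ + n₂E°₂.
With n₃ = 2, and the known step contributing 1×(+0.52) V, the unknown satisfies 1·E° = 2×(+0.34) − 1×(+0.52) = +0.160.
E° = +0.160 / 1 = +0.160 V.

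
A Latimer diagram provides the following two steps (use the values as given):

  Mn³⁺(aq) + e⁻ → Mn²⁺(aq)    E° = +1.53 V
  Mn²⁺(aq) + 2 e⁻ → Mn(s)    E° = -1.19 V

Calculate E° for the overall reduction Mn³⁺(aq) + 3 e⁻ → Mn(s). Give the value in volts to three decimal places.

-0.283 V

Adding the free-energy changes (−nFE°) of the two steps gives −n₃FE°₃ = −n₁FE°₁ − n₂FE°₂.
E°₃ = (1×+1.53 + 2×-1.19) / 3 = (-0.850) / 3 = -0.283 V.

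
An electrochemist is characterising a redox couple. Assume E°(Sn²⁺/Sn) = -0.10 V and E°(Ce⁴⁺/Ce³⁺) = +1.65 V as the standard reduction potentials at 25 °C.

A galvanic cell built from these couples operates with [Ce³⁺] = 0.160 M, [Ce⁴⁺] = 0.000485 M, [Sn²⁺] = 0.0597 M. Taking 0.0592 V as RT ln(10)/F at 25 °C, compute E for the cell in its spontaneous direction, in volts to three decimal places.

+1.637 V

Ce⁴⁺/Ce³⁺ is the cathode (higher E°), Sn²⁺/Sn the anode: E°cell = +1.65 − (-0.10) = +1.75 V, n = 2.
Overall: 2 Ce⁴⁺(aq) + Sn(s) → 2 Ce³⁺(aq) + Sn²⁺(aq)
Q = [Ce³⁺]^2·[Sn²⁺] / ([Ce⁴⁺]^2); log Q = 3.813.
E = E° − (0.0592/n) log Q = +1.75 − (0.0592/2)(3.813) = +1.637 V.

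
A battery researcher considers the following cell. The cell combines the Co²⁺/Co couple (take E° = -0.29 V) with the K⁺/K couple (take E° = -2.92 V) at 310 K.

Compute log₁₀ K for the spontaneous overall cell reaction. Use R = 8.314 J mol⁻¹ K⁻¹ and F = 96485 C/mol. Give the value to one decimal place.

85.5

Cathode: Co²⁺/Co; anode: K⁺/K. E°cell = (-0.29) − (-2.92) = +2.63 V, with n = 2.
ΔG° = −nFE° = −RT ln K, so ln K = nFE°/(RT) = (2)(96485)(+2.63) / ((8.314)(310)) = 196.913.
log₁₀ K = 196.913 / ln 10 = 85.5.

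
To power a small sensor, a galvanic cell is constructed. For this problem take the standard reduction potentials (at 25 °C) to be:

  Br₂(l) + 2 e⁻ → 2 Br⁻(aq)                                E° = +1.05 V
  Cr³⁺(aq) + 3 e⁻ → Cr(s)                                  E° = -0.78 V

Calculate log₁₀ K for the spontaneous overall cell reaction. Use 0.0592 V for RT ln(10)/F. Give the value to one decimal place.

Cathode: Br₂/Br⁻; anode: Cr³⁺/Cr. E°cell = +1.83 V, n = 6.
log K = nE°cell / 0.0592 = (6)(+1.83) / 0.0592 = 185.5.

185.5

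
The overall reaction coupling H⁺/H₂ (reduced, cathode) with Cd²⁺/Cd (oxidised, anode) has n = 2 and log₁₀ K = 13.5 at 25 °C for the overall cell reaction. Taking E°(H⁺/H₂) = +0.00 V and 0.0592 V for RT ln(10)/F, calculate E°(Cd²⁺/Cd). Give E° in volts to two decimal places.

-0.40 V

E°cell = (0.0592/n)·log K = (0.0592/2)(13.5) = +0.400 V.
Since H⁺/H₂ is the cathode and Cd²⁺/Cd the anode, E°cell = E°(H⁺/H₂) − E°(Cd²⁺/Cd).
So E°(Cd²⁺/Cd) = E°(H⁺/H₂) − E°cell = (+0.00) − (+0.400) = -0.40 V.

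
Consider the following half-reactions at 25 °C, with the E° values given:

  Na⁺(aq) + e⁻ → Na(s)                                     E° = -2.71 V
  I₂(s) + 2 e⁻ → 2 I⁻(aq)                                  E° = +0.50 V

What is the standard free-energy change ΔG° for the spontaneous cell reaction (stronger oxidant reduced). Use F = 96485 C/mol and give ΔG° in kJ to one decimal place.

-619.4 kJ

I₂/I⁻ (E° = +0.50 V) is the cathode; Na⁺/Na (E° = -2.71 V) is the anode, so E°cell = +3.21 V.
Balancing electrons gives n = 2 (lcm of 2 and 1).
ΔG° = −nFE° = −(2)(96485)(+3.21) = -619,434 J = -619.4 kJ.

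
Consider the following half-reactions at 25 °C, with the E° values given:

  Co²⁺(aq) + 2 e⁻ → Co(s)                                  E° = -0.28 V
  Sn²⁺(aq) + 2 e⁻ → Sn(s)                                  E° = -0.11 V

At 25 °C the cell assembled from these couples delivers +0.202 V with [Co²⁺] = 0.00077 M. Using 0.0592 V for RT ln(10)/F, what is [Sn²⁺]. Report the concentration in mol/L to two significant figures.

Sn²⁺/Sn is the cathode, Co²⁺/Co the anode: E°cell = +0.17 V, n = 2.
Overall reaction: Sn²⁺(aq) + Co(s) → Sn(s) + Co²⁺(aq); Q = [Co²⁺]^1/[Sn²⁺]^1.
From E = E° − (0.0592/n) log Q: log Q = (E° − E)·n/0.0592 = (+0.17 − (+0.202))·2/0.0592 = -1.0811.
So 1·log[Sn²⁺] = 1·log(0.00077) − log Q = -3.1135 − (-1.0811) = -2.0324; [Sn²⁺] = 10^(-2.0324) ≈ 0.0093 M.

0.0093 M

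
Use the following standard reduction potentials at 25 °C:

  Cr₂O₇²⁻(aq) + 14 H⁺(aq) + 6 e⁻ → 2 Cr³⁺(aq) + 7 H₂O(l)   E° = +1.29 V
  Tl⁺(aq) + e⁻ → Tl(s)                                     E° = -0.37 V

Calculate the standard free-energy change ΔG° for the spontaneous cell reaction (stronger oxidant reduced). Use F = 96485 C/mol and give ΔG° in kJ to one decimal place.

-961.0 kJ

Cr₂O₇²⁻/Cr³⁺ (E° = +1.29 V) is the cathode; Tl⁺/Tl (E° = -0.37 V) is the anode, so E°cell = +1.66 V.
Balancing electrons gives n = 6 (lcm of 6 and 1).
ΔG° = −nFE° = −(6)(96485)(+1.66) = -960,991 J = -961.0 kJ.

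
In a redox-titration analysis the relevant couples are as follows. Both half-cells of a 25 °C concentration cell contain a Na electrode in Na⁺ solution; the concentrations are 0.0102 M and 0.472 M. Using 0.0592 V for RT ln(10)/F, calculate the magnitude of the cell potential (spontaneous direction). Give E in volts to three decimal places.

+0.099 V

For a concentration cell E°cell = 0. The 0.472 M side is the cathode (reduction is favoured where [Na⁺] is higher).
With n = 1, E = −(0.0592/1) log([Na⁺]ₐₙ/[Na⁺]꜀ₐₜ) = −(0.0592/1) log(0.0102/0.472) = −(0.0592/1)(-1.665) = +0.099 V.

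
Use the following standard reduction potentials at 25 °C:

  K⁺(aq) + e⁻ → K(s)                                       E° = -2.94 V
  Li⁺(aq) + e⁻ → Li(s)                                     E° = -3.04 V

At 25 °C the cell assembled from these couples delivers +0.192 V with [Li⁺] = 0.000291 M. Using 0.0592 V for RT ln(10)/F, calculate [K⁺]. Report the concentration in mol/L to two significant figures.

0.010 M

K⁺/K is the cathode, Li⁺/Li the anode: E°cell = +0.10 V, n = 1.
Overall reaction: K⁺(aq) + Li(s) → K(s) + Li⁺(aq); Q = [Li⁺]^1/[K⁺]^1.
From E = E° − (0.0592/n) log Q: log Q = (E° − E)·n/0.0592 = (+0.10 − (+0.192))·1/0.0592 = -1.5541.
So 1·log[K⁺] = 1·log(0.000291) − log Q = -3.5361 − (-1.5541) = -1.9820; [K⁺] = 10^(-1.9820) ≈ 0.010 M.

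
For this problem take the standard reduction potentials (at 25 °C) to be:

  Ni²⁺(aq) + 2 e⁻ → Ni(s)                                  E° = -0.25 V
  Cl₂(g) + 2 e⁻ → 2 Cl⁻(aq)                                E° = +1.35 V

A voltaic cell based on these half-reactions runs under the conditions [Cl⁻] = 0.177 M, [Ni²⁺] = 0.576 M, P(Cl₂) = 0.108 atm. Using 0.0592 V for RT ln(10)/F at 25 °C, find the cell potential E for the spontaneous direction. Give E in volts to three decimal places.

+1.623 V

Cl₂/Cl⁻ is the cathode (higher E°), Ni²⁺/Ni the anode: E°cell = +1.35 − (-0.25) = +1.60 V, n = 2.
Overall: Cl₂(g) + Ni(s) → 2 Cl⁻(aq) + Ni²⁺(aq)
Q = [Cl⁻]^2·[Ni²⁺] / (P(Cl₂)); log Q = -0.777.
E = E° − (0.0592/n) log Q = +1.60 − (0.0592/2)(-0.777) = +1.623 V.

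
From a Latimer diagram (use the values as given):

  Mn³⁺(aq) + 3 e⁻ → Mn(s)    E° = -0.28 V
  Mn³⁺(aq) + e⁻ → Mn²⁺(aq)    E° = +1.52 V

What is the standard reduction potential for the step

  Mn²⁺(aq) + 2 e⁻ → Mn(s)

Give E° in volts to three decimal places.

-1.180 V

Sequential free energies add, so n₃E°₃ = n₁E°₁ + n₂E°₂.
With n₃ = 3, and the known step contributing 1×(+1.52) V, the unknown satisfies 2·E° = 3×(-0.28) − 1×(+1.52) = -2.360.
E° = -2.360 / 2 = -1.180 V.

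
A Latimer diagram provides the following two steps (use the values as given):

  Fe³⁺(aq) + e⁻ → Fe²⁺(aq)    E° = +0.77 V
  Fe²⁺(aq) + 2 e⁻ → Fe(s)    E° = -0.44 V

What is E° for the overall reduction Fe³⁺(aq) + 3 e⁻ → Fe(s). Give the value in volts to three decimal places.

Since ΔG° = −nFE° is additive over sequential reductions, n₃E°₃ = n₁E°₁ + n₂E°₂.
E°₃ = (1×+0.77 + 2×-0.44) / 3 = (-0.110) / 3 = -0.037 V.
E° values themselves are not directly additive — weighting by electron count is essential.

-0.037 V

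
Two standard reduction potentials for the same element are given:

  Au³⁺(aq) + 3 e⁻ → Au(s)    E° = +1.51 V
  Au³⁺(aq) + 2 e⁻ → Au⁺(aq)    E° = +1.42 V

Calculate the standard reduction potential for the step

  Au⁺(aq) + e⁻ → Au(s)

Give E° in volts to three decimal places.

+1.690 V

Sequential free energies add, so n₃E°₃ = n₁E°₁ + n₂E°₂.
With n₃ = 3, and the known step contributing 2×(+1.42) V, the unknown satisfies 1·E° = 3×(+1.51) − 2×(+1.42) = +1.690.
E° = +1.690 / 1 = +1.690 V.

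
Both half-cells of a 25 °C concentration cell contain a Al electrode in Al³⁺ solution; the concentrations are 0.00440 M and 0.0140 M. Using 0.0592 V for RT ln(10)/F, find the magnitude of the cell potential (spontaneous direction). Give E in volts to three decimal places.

For a concentration cell E°cell = 0. The 0.0140 M side is the cathode (reduction is favoured where [Al³⁺] is higher).
With n = 3, E = −(0.0592/3) log([Al³⁺]ₐₙ/[Al³⁺]꜀ₐₜ) = −(0.0592/3) log(0.0044/0.014) = −(0.0592/3)(-0.503) = +0.010 V.

+0.010 V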